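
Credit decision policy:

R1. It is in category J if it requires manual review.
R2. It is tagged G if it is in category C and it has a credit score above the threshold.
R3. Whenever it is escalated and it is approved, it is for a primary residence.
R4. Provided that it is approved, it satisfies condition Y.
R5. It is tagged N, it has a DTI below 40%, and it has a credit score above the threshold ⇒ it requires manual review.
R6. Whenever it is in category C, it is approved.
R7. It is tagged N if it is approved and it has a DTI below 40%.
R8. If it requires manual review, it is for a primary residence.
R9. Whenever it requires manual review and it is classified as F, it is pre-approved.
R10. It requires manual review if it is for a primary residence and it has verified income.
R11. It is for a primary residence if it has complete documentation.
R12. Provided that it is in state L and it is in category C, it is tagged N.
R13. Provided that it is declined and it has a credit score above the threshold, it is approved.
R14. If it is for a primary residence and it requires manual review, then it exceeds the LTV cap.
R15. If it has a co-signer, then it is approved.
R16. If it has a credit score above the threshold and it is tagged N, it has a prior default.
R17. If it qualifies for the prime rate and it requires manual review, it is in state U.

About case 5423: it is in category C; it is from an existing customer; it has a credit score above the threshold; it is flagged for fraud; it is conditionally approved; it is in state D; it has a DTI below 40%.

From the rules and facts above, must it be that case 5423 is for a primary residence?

By R6 (it is in category C): it is approved.
By R7 (it is approved, it has a DTI below 40%): it is tagged N.
By R5 (it is tagged N, it has a DTI below 40%, it has a credit score above the threshold): it requires manual review.
By R8 (it requires manual review): it is for a primary residence.

Yes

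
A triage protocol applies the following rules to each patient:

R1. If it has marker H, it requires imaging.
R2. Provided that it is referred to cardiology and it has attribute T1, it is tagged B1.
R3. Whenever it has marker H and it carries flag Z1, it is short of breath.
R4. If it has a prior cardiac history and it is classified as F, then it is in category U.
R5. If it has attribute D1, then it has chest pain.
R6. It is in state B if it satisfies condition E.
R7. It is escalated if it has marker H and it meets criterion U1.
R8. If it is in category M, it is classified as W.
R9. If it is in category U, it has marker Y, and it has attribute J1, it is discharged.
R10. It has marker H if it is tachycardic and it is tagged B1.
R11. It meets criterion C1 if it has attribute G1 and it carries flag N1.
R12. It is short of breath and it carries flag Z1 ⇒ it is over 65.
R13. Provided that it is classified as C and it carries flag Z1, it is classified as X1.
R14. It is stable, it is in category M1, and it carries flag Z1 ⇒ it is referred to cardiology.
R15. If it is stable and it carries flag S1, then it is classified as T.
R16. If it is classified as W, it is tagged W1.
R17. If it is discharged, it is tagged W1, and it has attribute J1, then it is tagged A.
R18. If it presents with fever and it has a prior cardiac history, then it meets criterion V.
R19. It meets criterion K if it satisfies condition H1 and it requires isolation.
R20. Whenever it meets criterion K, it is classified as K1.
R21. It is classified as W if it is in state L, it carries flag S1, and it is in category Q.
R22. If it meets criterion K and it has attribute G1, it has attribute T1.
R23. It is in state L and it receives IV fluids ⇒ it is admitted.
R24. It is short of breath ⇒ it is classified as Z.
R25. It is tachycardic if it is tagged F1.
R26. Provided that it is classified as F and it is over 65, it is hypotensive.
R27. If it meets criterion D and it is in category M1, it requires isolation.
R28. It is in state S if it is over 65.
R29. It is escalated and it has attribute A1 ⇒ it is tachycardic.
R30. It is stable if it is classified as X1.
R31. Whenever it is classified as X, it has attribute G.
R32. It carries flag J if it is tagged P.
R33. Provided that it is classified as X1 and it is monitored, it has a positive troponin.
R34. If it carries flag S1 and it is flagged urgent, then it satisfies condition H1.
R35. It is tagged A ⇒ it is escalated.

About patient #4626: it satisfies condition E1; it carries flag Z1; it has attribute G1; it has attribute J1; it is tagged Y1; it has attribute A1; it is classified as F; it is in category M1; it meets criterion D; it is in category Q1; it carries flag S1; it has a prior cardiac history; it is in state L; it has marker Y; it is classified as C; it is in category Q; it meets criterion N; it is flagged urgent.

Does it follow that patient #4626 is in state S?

By R4 (it has a prior cardiac history, it is classified as F): it is in category U.
By R9 (it is in category U, it has marker Y, it has attribute J1): it is discharged.
By R13 (it is classified as C, it carries flag Z1): it is classified as X1.
By R21 (it is in state L, it carries flag S1, it is in category Q): it is classified as W.
By R27 (it meets criterion D, it is in category M1): it requires isolation.
By R30 (it is classified as X1): it is stable.
By R34 (it carries flag S1, it is flagged urgent): it satisfies condition H1.
By R14 (it is stable, it is in category M1, it carries flag Z1): it is referred to cardiology.
By R16 (it is classified as W): it is tagged W1.
By R17 (it is discharged, it is tagged W1, it has attribute J1): it is tagged A.
By R19 (it satisfies condition H1, it requires isolation): it meets criterion K.
By R22 (it meets criterion K, it has attribute G1): it has attribute T1.
By R35 (it is tagged A): it is escalated.
By R2 (it is referred to cardiology, it has attribute T1): it is tagged B1.
By R29 (it is escalated, it has attribute A1): it is tachycardic.
By R10 (it is tachycardic, it is tagged B1): it has marker H.
By R3 (it has marker H, it carries flag Z1): it is short of breath.
By R12 (it is short of breath, it carries flag Z1): it is over 65.
By R28 (it is over 65): it is in state S.

Yes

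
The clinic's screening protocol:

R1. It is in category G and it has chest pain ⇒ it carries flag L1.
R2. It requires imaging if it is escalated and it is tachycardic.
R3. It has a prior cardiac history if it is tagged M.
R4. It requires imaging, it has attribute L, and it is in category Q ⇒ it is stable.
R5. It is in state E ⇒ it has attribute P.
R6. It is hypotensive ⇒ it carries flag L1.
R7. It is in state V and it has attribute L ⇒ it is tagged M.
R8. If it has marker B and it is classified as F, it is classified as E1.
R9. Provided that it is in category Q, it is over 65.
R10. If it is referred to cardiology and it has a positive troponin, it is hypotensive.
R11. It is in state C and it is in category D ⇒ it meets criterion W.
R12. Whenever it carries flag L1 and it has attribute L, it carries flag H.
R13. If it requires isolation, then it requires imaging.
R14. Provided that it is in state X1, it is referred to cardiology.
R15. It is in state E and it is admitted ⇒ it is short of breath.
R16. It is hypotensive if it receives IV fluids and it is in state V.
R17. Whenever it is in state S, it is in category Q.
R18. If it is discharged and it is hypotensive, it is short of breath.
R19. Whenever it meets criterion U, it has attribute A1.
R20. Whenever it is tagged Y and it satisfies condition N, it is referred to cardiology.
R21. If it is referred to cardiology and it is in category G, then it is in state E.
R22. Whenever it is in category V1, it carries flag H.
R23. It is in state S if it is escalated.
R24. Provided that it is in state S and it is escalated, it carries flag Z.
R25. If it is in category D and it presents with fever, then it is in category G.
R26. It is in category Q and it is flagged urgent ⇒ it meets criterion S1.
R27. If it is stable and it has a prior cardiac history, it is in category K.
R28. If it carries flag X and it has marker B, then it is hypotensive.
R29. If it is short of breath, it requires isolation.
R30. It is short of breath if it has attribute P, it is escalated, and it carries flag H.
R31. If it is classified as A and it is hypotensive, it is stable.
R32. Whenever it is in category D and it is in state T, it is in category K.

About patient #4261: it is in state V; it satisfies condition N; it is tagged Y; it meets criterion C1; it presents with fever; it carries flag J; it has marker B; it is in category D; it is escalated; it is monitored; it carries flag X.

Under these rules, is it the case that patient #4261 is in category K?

No

Forward chaining from the given facts derives: is referred to cardiology, is in state S, carries flag Z, is in category G, is hypotensive, carries flag L1, is in category Q, is in state E, has attribute P, is over 65.
Rules concluding "it is in category K": R27 needs "it is stable"; R32 needs "it is in state T" — none of these are established.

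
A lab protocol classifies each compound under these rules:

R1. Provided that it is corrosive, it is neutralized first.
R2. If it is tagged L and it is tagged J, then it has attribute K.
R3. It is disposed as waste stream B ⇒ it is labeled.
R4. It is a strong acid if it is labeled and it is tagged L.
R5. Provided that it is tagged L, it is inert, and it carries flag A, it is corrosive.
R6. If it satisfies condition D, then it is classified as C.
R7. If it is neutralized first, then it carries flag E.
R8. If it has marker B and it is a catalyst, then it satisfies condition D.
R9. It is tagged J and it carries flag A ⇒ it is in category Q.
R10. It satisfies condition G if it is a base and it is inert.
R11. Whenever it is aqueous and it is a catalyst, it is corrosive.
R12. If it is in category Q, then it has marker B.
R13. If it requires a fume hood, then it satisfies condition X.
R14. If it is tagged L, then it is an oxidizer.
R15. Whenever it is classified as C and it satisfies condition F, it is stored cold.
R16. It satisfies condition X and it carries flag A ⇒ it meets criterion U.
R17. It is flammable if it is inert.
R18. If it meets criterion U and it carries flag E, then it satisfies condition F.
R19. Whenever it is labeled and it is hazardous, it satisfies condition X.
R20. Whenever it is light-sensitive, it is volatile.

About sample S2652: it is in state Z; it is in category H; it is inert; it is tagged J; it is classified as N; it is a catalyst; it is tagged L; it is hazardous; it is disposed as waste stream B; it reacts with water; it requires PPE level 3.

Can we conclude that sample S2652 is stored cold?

Forward chaining from the given facts derives: has attribute K, is labeled, is a strong acid, is an oxidizer, is flammable, satisfies condition X.
The only rule concluding "it is stored cold" is R15, which needs "it is classified as C"; that is never established.

No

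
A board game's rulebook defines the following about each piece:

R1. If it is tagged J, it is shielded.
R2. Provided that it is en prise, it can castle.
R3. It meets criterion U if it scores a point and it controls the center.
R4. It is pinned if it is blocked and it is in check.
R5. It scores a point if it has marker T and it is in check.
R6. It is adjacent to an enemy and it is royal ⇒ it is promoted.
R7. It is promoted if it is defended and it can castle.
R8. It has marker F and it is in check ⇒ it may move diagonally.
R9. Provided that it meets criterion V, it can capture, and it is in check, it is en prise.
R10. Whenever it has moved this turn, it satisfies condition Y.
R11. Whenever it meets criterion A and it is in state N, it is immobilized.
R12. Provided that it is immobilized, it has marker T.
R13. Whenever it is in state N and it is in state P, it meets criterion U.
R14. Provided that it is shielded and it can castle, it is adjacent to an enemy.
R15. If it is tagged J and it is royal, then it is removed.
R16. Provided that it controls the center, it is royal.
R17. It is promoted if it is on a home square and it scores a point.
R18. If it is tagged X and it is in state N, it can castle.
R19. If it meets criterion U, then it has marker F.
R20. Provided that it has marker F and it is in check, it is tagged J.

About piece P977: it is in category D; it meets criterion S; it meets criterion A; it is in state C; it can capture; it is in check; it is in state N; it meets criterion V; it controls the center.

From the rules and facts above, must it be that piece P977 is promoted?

Yes

By R9 (it meets criterion V, it can capture, it is in check): it is en prise.
By R11 (it meets criterion A, it is in state N): it is immobilized.
By R12 (it is immobilized): it has marker T.
By R16 (it controls the center): it is royal.
By R2 (it is en prise): it can castle.
By R5 (it has marker T, it is in check): it scores a point.
By R3 (it scores a point, it controls the center): it meets criterion U.
By R19 (it meets criterion U): it has marker F.
By R20 (it has marker F, it is in check): it is tagged J.
By R1 (it is tagged J): it is shielded.
By R14 (it is shielded, it can castle): it is adjacent to an enemy.
By R6 (it is adjacent to an enemy, it is royal): it is promoted.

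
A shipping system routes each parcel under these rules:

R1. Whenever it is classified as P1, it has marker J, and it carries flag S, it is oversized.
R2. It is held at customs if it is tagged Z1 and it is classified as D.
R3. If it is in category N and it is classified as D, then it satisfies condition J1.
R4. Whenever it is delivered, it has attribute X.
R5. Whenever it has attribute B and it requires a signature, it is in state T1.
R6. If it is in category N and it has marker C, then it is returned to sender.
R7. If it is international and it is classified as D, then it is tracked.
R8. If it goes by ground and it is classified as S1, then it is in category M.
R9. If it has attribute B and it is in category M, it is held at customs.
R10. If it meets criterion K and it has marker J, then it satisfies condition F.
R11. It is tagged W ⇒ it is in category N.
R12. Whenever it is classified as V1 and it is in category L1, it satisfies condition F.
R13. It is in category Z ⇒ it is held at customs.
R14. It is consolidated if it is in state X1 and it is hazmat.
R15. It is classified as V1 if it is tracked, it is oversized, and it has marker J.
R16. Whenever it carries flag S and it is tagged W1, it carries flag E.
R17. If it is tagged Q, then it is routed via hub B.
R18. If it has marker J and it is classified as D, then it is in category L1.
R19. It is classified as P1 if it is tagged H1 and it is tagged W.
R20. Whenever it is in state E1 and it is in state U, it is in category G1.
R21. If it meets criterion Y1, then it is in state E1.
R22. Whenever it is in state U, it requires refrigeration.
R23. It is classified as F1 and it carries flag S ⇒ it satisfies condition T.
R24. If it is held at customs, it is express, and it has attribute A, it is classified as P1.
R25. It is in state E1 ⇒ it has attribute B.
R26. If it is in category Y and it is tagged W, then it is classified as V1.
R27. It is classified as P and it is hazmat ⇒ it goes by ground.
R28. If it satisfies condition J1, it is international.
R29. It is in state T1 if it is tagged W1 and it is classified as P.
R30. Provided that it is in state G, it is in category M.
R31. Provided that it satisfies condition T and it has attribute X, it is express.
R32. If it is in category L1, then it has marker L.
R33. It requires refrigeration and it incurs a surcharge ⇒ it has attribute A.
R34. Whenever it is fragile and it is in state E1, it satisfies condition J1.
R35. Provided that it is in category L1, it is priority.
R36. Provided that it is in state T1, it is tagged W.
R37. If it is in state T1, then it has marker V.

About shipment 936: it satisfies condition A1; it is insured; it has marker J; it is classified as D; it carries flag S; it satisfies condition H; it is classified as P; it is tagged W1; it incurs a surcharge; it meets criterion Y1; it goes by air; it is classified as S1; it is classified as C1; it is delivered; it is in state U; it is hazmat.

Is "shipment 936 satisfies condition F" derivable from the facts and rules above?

No

Forward chaining from the given facts derives: has attribute X, carries flag E, is in category L1, is in state E1, requires refrigeration, has attribute B, goes by ground, is in state T1, has marker L, has attribute A, is priority, is tagged W, has marker V, is in category M, is held at customs, is in category N, is in category G1, satisfies condition J1, is international, is tracked.
Rules concluding "it satisfies condition F": R10 needs "it meets criterion K"; R12 needs "it is classified as V1" — none of these are established.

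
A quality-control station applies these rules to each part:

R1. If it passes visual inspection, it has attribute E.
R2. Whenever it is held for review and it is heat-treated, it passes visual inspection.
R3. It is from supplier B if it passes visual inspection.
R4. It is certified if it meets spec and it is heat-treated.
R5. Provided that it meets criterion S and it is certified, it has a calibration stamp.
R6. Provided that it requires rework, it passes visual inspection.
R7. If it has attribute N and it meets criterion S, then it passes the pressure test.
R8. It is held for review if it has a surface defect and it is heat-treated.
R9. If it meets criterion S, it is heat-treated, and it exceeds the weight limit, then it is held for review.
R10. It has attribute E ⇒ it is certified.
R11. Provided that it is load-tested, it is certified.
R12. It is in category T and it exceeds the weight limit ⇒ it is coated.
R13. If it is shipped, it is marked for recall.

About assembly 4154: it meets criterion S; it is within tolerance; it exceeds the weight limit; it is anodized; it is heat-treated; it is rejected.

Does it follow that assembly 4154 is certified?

Yes

By R9 (it meets criterion S, it is heat-treated, it exceeds the weight limit): it is held for review.
By R2 (it is held for review, it is heat-treated): it passes visual inspection.
By R1 (it passes visual inspection): it has attribute E.
By R10 (it has attribute E): it is certified.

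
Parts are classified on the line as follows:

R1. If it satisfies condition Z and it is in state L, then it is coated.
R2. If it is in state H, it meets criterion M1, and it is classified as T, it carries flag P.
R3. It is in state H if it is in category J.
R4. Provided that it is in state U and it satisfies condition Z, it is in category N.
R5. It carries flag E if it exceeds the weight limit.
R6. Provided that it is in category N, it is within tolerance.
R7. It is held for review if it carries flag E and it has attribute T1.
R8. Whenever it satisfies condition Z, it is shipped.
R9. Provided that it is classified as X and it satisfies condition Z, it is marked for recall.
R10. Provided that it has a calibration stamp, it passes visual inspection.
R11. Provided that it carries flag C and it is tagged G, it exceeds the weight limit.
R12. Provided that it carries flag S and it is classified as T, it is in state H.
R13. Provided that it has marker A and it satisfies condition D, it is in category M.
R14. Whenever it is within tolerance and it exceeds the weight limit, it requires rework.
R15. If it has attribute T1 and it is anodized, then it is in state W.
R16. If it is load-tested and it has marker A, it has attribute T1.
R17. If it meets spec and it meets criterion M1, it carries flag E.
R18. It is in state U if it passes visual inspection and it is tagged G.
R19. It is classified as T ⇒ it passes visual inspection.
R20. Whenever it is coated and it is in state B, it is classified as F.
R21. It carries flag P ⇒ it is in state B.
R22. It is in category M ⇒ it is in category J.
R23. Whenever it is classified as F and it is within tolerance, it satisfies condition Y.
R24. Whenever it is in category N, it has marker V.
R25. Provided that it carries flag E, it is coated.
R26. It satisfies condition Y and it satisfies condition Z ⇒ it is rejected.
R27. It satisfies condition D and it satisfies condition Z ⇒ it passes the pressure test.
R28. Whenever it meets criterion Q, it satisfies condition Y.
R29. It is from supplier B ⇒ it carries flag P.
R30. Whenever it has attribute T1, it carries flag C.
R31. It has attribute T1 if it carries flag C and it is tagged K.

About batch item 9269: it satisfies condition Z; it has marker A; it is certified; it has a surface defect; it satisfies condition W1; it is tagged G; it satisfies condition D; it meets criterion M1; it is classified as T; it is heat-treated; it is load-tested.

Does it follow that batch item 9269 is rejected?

Yes

By R13 (it has marker A, it satisfies condition D): it is in category M.
By R16 (it is load-tested, it has marker A): it has attribute T1.
By R19 (it is classified as T): it passes visual inspection.
By R22 (it is in category M): it is in category J.
By R30 (it has attribute T1): it carries flag C.
By R3 (it is in category J): it is in state H.
By R11 (it carries flag C, it is tagged G): it exceeds the weight limit.
By R18 (it passes visual inspection, it is tagged G): it is in state U.
By R2 (it is in state H, it meets criterion M1, it is classified as T): it carries flag P.
By R4 (it is in state U, it satisfies condition Z): it is in category N.
By R5 (it exceeds the weight limit): it carries flag E.
By R6 (it is in category N): it is within tolerance.
By R21 (it carries flag P): it is in state B.
By R25 (it carries flag E): it is coated.
By R20 (it is coated, it is in state B): it is classified as F.
By R23 (it is classified as F, it is within tolerance): it satisfies condition Y.
By R26 (it satisfies condition Y, it satisfies condition Z): it is rejected.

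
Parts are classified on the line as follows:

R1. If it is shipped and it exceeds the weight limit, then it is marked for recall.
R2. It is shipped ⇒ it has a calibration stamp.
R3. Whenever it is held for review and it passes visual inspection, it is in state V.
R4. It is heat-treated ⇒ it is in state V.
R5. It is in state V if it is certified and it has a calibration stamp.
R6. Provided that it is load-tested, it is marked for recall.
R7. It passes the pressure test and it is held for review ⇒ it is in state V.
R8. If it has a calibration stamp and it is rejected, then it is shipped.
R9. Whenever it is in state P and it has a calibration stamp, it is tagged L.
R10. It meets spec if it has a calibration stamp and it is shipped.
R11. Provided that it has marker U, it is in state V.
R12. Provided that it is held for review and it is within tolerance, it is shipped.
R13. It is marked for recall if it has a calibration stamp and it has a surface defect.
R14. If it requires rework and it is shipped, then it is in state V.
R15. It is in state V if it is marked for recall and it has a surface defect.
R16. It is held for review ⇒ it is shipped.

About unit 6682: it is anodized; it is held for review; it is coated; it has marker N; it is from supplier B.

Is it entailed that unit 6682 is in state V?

No

Forward chaining from the given facts derives: is shipped, has a calibration stamp, meets spec.
Rules concluding "it is in state V": R3 needs "it passes visual inspection"; R4 needs "it is heat-treated"; R5 needs "it is certified"; R7 needs "it passes the pressure test"; R11 needs "it has marker U"; R14 needs "it requires rework"; R15 needs "it is marked for recall" — none of these are established.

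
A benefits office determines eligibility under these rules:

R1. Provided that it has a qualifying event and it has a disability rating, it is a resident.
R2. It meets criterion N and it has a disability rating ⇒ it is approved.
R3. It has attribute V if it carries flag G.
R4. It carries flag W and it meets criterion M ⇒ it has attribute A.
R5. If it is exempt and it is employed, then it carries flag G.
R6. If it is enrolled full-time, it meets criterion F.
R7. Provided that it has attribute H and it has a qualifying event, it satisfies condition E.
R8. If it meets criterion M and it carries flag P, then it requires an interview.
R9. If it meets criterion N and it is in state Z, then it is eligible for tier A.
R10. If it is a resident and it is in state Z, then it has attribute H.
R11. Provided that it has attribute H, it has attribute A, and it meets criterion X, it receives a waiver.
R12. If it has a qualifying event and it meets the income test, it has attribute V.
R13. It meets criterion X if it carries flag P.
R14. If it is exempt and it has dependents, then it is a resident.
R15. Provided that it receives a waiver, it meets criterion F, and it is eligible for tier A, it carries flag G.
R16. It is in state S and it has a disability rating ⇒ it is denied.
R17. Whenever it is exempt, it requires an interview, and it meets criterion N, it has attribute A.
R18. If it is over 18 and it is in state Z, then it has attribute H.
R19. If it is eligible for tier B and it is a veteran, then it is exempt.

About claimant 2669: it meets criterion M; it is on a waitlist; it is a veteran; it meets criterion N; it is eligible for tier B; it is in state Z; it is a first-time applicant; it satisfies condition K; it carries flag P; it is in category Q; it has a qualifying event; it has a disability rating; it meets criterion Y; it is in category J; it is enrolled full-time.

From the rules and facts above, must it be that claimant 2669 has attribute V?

By R1 (it has a qualifying event, it has a disability rating): it is a resident.
By R6 (it is enrolled full-time): it meets criterion F.
By R8 (it meets criterion M, it carries flag P): it requires an interview.
By R9 (it meets criterion N, it is in state Z): it is eligible for tier A.
By R10 (it is a resident, it is in state Z): it has attribute H.
By R13 (it carries flag P): it meets criterion X.
By R19 (it is eligible for tier B, it is a veteran): it is exempt.
By R17 (it is exempt, it requires an interview, it meets criterion N): it has attribute A.
By R11 (it has attribute H, it has attribute A, it meets criterion X): it receives a waiver.
By R15 (it receives a waiver, it meets criterion F, it is eligible for tier A): it carries flag G.
By R3 (it carries flag G): it has attribute V.

Yes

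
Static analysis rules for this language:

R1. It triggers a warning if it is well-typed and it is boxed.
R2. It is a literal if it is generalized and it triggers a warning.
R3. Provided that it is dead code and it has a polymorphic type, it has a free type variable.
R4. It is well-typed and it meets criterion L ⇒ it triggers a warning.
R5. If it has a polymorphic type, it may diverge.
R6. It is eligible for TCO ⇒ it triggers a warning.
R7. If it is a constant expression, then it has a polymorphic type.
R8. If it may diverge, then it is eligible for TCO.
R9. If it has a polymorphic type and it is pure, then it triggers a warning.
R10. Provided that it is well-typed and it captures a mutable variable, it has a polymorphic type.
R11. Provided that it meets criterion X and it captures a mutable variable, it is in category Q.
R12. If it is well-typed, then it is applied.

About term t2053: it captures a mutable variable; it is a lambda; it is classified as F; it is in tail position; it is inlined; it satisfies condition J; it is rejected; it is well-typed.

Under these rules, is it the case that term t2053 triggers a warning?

Yes

By R10 (it is well-typed, it captures a mutable variable): it has a polymorphic type.
By R5 (it has a polymorphic type): it may diverge.
By R8 (it may diverge): it is eligible for TCO.
By R6 (it is eligible for TCO): it triggers a warning.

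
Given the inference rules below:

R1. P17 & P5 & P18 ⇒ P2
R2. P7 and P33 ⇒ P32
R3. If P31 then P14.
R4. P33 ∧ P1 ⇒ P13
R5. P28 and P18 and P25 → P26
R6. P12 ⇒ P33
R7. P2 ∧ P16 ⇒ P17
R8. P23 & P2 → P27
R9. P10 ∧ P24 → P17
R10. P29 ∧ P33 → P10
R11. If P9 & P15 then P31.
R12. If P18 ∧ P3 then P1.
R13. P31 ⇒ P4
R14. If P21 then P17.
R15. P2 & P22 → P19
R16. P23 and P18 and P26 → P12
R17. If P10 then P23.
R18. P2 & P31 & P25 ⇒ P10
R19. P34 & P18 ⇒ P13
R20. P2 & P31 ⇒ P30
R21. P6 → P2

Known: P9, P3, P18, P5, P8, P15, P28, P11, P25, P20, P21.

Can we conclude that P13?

P26  (by R5: P28, P18, P25)
P31  (by R11: P9, P15)
P1  (by R12: P18, P3)
P17  (by R14: P21)
P2  (by R1: P17, P5, P18)
P10  (by R18: P2, P31, P25)
P23  (by R17: P10)
P12  (by R16: P23, P18, P26)
P33  (by R6: P12)
P13  (by R4: P33, P1)

Yes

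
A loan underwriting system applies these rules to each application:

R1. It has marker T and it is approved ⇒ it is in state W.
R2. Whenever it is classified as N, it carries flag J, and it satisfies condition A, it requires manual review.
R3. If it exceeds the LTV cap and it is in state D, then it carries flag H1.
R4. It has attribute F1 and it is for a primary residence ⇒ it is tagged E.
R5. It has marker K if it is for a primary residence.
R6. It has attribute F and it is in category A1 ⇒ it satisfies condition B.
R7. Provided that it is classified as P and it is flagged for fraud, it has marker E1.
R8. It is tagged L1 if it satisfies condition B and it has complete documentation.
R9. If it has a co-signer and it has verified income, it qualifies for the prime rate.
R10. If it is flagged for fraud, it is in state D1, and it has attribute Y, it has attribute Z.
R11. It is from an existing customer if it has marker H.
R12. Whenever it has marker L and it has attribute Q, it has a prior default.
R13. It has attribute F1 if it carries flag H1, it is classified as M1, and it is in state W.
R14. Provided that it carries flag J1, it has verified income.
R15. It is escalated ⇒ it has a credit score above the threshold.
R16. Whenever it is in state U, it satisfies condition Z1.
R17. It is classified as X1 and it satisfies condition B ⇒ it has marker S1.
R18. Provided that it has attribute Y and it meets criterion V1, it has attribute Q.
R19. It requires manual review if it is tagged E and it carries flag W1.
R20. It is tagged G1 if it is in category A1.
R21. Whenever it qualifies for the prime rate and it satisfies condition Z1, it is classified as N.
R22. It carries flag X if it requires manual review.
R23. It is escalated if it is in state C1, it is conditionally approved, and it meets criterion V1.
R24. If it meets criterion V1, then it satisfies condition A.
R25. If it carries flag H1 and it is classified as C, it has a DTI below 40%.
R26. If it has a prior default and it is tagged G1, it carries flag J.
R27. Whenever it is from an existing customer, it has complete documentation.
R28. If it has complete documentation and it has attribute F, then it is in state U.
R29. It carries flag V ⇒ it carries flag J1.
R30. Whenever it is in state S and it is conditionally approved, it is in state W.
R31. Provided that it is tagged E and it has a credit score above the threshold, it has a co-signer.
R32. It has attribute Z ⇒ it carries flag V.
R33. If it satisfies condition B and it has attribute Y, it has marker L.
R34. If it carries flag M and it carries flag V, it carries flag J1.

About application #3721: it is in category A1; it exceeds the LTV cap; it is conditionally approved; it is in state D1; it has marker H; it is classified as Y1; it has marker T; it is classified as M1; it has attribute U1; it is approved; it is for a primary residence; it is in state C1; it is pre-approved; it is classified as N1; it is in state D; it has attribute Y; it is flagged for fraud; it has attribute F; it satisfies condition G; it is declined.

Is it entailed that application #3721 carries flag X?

No

Forward chaining from the given facts derives: is in state W, carries flag H1, has marker K, satisfies condition B, has attribute Z, is from an existing customer, has attribute F1, is tagged G1, has complete documentation, is in state U, carries flag V, has marker L, is tagged E, is tagged L1, satisfies condition Z1, carries flag J1, has verified income.
The only rule concluding "it carries flag X" is R22, which needs "it requires manual review"; that is never established.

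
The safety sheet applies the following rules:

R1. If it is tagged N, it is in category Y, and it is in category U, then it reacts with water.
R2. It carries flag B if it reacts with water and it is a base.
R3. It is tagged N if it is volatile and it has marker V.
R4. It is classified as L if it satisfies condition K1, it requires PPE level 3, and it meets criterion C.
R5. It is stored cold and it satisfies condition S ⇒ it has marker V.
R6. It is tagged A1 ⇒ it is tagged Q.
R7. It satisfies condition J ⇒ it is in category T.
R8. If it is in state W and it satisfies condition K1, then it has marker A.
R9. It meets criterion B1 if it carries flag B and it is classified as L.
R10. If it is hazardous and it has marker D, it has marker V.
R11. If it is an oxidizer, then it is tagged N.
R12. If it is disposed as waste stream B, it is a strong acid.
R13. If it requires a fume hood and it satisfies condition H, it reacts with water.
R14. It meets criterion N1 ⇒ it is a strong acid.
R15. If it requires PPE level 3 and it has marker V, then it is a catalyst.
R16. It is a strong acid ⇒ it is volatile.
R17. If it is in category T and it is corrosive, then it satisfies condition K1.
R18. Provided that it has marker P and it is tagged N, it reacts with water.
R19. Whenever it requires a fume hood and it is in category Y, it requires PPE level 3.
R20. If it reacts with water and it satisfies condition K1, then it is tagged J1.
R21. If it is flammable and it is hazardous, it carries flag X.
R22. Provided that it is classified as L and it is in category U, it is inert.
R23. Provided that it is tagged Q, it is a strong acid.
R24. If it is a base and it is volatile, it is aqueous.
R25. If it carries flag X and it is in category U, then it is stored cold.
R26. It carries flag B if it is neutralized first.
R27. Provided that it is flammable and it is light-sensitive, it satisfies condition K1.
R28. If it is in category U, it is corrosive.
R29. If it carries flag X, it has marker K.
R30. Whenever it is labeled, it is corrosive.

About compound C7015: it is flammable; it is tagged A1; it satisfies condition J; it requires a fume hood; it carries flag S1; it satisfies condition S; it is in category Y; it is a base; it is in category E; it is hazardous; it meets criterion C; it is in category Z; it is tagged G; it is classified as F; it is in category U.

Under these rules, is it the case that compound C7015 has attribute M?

No

Forward chaining from the given facts derives: is tagged Q, is in category T, requires PPE level 3, carries flag X, is a strong acid, is stored cold, is corrosive, has marker K, has marker V, is a catalyst, is volatile, satisfies condition K1, is aqueous, is tagged N, is classified as L, is inert, reacts with water, carries flag B, meets criterion B1, is tagged J1.
No rule has "it has attribute M" as its conclusion, and it is not among the given facts.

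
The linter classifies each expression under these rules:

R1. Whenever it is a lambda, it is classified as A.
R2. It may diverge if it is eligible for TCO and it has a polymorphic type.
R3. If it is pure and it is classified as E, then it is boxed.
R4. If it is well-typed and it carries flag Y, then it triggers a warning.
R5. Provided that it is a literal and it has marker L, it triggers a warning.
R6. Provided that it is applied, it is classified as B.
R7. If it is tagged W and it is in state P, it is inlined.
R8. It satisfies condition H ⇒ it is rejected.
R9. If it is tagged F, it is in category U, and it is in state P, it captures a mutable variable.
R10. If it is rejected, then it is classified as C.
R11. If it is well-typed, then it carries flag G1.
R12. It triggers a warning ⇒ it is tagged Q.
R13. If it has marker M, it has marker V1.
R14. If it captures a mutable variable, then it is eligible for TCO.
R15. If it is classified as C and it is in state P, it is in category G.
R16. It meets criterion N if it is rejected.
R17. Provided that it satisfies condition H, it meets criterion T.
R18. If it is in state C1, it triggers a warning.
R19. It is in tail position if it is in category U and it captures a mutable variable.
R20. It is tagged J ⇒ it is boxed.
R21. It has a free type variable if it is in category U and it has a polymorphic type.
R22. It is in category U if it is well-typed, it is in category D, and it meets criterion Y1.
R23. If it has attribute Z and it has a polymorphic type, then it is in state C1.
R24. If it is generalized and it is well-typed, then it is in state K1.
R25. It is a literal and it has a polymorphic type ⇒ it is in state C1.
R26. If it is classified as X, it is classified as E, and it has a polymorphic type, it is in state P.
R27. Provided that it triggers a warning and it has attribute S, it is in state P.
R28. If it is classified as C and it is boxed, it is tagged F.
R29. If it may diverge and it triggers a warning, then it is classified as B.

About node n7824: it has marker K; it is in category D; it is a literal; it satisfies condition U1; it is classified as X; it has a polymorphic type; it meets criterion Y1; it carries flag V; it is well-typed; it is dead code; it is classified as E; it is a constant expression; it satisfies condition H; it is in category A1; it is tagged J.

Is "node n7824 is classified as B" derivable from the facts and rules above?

By R8 (it satisfies condition H): it is rejected.
By R10 (it is rejected): it is classified as C.
By R20 (it is tagged J): it is boxed.
By R22 (it is well-typed, it is in category D, it meets criterion Y1): it is in category U.
By R25 (it is a literal, it has a polymorphic type): it is in state C1.
By R26 (it is classified as X, it is classified as E, it has a polymorphic type): it is in state P.
By R28 (it is classified as C, it is boxed): it is tagged F.
By R9 (it is tagged F, it is in category U, it is in state P): it captures a mutable variable.
By R14 (it captures a mutable variable): it is eligible for TCO.
By R18 (it is in state C1): it triggers a warning.
By R2 (it is eligible for TCO, it has a polymorphic type): it may diverge.
By R29 (it may diverge, it triggers a warning): it is classified as B.

Yes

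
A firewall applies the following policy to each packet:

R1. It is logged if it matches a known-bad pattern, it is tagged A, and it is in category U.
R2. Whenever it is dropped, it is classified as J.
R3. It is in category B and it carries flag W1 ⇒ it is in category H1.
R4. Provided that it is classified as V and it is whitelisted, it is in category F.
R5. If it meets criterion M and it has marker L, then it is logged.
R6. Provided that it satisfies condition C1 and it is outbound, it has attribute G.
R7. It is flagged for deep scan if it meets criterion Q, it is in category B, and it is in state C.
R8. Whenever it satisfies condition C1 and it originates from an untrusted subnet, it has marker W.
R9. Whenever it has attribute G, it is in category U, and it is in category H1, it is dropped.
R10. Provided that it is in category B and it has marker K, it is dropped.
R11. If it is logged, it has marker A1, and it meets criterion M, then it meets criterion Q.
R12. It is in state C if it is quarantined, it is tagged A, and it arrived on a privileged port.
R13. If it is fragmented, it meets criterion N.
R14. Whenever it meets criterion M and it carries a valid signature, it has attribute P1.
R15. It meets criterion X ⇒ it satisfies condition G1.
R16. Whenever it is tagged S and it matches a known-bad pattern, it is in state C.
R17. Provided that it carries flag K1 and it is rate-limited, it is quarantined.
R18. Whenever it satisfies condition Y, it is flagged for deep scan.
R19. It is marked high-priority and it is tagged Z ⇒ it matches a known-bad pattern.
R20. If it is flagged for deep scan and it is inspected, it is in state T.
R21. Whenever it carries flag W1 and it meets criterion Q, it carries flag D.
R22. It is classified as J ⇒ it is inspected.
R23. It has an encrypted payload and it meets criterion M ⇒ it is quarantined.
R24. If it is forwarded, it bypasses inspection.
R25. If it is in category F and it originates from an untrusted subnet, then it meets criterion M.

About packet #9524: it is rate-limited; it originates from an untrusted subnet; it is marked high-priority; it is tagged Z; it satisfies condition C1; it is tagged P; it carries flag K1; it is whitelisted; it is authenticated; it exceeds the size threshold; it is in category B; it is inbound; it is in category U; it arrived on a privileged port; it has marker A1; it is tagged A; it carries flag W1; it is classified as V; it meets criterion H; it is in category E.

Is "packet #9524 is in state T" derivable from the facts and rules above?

Forward chaining from the given facts derives: is in category H1, is in category F, has marker W, is quarantined, matches a known-bad pattern, meets criterion M, is logged, meets criterion Q, is in state C, carries flag D, is flagged for deep scan.
The only rule concluding "it is in state T" is R20, which needs "it is inspected"; that is never established.

No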